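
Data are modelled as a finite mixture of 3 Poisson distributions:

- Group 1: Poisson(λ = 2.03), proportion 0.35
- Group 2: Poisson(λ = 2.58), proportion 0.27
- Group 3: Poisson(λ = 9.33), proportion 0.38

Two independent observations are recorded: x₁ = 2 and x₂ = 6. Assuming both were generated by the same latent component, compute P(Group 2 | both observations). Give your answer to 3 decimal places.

By Bayes' theorem, P(k | x) = P(Z=k) f_k(x) / Σ_j P(Z=j) f_j(x).
Since both observations come from the same component, the likelihood for component k is f_k(x₁)·f_k(x₂).
  f_1 = [e^(−2.03)·2.03^2/2! = 0.27061] × [0.0127652] = 0.00345438
  f_2 = [e^(−2.58)·2.58^2/2! = 0.252191] × [0.0310389] = 0.00782773
  f_3 = [e^(−9.33)·9.33^2/2! = 0.00386159] × [0.0812812] = 0.000313874
Multiply by the mixture weights:
  P(Z=1)·f_1 = 0.35 × 0.00345438 = 0.00120903
  P(Z=2)·f_2 = 0.27 × 0.00782773 = 0.00211349
  P(Z=3)·f_3 = 0.38 × 0.000313874 = 0.000119272
Evidence: 0.00120903 + 0.00211349 + 0.000119272 = 0.00344179
P(Group 2 | data) = 0.00211349 / 0.00344179 ≈ 0.614

0.614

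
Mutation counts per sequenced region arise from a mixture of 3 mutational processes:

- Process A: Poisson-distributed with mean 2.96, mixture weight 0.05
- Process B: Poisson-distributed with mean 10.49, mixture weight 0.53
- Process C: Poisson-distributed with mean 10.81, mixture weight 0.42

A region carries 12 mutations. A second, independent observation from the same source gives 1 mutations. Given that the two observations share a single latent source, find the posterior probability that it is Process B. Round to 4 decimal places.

0.6093

The responsibility of component k is P(Z=k) f_k(x) divided by Σ_j P(Z=j) f_j(x).
Since both observations come from the same component, the likelihood for component k is f_k(x₁)·f_k(x₂).
  f_A = [4.89386e-05] × [0.153384] = 7.5064e-06
  f_B = [0.103091] × [0.00029176] = 3.00778e-05
  f_C = [0.107361] × [0.000218324] = 2.34396e-05
Prior × likelihood for each component:
  P(Z=A)·f_A = 0.05 × 7.5064e-06 = 3.7532e-07
  P(Z=B)·f_B = 0.53 × 3.00778e-05 = 1.59412e-05
  P(Z=C)·f_C = 0.42 × 2.34396e-05 = 9.84464e-06
Marginal: 3.7532e-07 + 1.59412e-05 + 9.84464e-06 = 2.61612e-05
P(Process B | x₁,x₂) = 1.59412e-05 / 2.61612e-05 ≈ 0.6093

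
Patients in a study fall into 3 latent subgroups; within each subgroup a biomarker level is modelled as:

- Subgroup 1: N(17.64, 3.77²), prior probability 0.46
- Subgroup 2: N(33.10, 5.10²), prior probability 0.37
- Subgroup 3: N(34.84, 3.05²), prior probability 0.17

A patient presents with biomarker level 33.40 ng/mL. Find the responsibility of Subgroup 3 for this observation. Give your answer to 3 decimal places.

0.408

The responsibility of component k is w_k f_k(x) divided by Σ_j w_j f_j(x).
Normal densities:
  f_1 = 1.69751e-05
  f_2 = 0.0780888
  f_3 = 0.117006
Multiply by the mixture weights:
  w_1·f_1 = 0.46 × 1.69751e-05 = 7.80852e-06
  w_2·f_2 = 0.37 × 0.0780888 = 0.0288928
  w_3·f_3 = 0.17 × 0.117006 = 0.0198909
Denominator: 7.80852e-06 + 0.0288928 + 0.0198909 = 0.0487916
So the posterior for Subgroup 3 is 0.0198909 / 0.0487916 ≈ 0.408.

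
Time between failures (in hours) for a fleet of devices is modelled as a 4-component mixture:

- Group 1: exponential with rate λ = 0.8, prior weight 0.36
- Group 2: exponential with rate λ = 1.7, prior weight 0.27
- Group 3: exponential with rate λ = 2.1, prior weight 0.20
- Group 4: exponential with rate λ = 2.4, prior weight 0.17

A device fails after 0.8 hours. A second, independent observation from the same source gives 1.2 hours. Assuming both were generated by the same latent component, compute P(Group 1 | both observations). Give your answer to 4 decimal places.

Apply Bayes' rule: the posterior for each component is proportional to its prior times its likelihood at x.
Since both observations come from the same component, the likelihood for component k is f_k(x₁)·f_k(x₂).
  f_1 = [0.8·e^(−0.8·0.8) = 0.8·e^(−0.6400) = 0.421834] × [0.306314] = 0.129214
  f_2 = [1.7·e^(−1.7·0.8) = 1.7·e^(−1.3600) = 0.436323] × [0.221049] = 0.0964488
  f_3 = [2.1·e^(−2.1·0.8) = 2.1·e^(−1.6800) = 0.391385] × [0.168965] = 0.0661305
  f_4 = [2.4·e^(−2.4·0.8) = 2.4·e^(−1.9200) = 0.351857] × [0.134723] = 0.0474033
Prior × likelihood for each component:
  π_1·f_1 = 0.36 × 0.129214 = 0.046517
  π_2·f_2 = 0.27 × 0.0964488 = 0.0260412
  π_3·f_3 = 0.20 × 0.0661305 = 0.0132261
  π_4·f_4 = 0.17 × 0.0474033 = 0.00805857
Normaliser: 0.046517 + 0.0260412 + 0.0132261 + 0.00805857 = 0.0938428
P(Group 1 | x₁,x₂) = 0.046517 / 0.0938428 ≈ 0.4957

0.4957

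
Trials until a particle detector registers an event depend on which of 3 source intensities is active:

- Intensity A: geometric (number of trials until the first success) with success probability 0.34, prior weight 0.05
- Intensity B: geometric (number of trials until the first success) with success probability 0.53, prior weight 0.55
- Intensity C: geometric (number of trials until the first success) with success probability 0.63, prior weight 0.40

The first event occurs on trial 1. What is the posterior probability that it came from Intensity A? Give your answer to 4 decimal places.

0.0303

Apply Bayes' rule: the posterior for each component is proportional to its prior times its likelihood at x.
Component likelihoods at x = 1:
  f_A = 0.34
  f_B = 0.53
  f_C = 0.63
Weight by the priors:
  P(Z=A)·f_A = 0.05 × 0.34 = 0.017
  P(Z=B)·f_B = 0.55 × 0.53 = 0.2915
  P(Z=C)·f_C = 0.40 × 0.63 = 0.252
Evidence: 0.017 + 0.2915 + 0.252 = 0.5605
So the posterior for Intensity A is 0.017 / 0.5605 ≈ 0.0303.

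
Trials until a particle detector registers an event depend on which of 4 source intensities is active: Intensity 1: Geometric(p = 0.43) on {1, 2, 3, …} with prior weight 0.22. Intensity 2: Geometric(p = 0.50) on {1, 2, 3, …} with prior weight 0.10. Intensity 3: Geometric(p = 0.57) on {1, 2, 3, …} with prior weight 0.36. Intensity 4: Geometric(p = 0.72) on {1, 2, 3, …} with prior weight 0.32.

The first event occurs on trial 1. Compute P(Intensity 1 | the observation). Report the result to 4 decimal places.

Posterior ∝ prior × likelihood, so P(k | x) ∝ P(Z=k) f_k(x); normalise over all components.
Geometric probabilities:
  p_1 = 0.43·(1−0.43)^0 = 0.43·1 = 0.43
  p_2 = 0.50·(1−0.50)^0 = 0.50·1 = 0.5
  p_3 = 0.57·(1−0.57)^0 = 0.57·1 = 0.57
  p_4 = 0.72·(1−0.72)^0 = 0.72·1 = 0.72
Weight by the priors:
  P(Z=1)·p_1 = 0.22 × 0.43 = 0.0946
  P(Z=2)·p_2 = 0.10 × 0.5 = 0.05
  P(Z=3)·p_3 = 0.36 × 0.57 = 0.2052
  P(Z=4)·p_4 = 0.32 × 0.72 = 0.2304
Normaliser: 0.0946 + 0.05 + 0.2052 + 0.2304 = 0.5802
P(Intensity 1 | x) = 0.0946 / 0.5802 ≈ 0.1630

0.1630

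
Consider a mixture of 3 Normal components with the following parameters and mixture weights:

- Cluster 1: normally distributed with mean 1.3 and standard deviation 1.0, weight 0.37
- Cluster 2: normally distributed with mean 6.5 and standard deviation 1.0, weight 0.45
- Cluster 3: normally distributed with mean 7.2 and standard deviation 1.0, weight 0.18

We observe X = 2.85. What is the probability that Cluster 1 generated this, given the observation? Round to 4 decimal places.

Posterior ∝ prior × likelihood, so P(k | x) ∝ w_k f_k(x); normalise over all components.
Normal densities:
  p_1 = 0.120009
  p_2 = 0.000510465
  p_3 = 3.10414e-05
Unnormalised posteriors:
  w_1·p_1 = 0.37 × 0.120009 = 0.0444033
  w_2·p_2 = 0.45 × 0.000510465 = 0.000229709
  w_3·p_3 = 0.18 × 3.10414e-05 = 5.58745e-06
Marginal: 0.0444033 + 0.000229709 + 5.58745e-06 = 0.0446386
So the posterior for Cluster 1 is 0.0444033 / 0.0446386 ≈ 0.9947.

0.9947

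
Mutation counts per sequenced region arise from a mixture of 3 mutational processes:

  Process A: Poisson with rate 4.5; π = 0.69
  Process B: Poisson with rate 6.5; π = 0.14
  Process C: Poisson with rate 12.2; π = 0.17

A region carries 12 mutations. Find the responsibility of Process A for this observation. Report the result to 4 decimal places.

0.0479

Posterior ∝ prior × likelihood, so P(k | x) ∝ π_k f_k(x); normalise over all components.
Poisson probabilities:
  f_A = e^(−4.5)·4.5^12/12! = 0.00159915
  f_B = e^(−6.5)·6.5^12/12! = 0.0178529
  f_C = e^(−12.2)·12.2^12/12! = 0.11418
Weight by the priors:
  π_A·f_A = 0.69 × 0.00159915 = 0.00110341
  π_B·f_B = 0.14 × 0.0178529 = 0.00249941
  π_C·f_C = 0.17 × 0.11418 = 0.0194105
Sum: 0.00110341 + 0.00249941 + 0.0194105 = 0.0230133
P(Process A | x) = 0.00110341 / 0.0230133 ≈ 0.0479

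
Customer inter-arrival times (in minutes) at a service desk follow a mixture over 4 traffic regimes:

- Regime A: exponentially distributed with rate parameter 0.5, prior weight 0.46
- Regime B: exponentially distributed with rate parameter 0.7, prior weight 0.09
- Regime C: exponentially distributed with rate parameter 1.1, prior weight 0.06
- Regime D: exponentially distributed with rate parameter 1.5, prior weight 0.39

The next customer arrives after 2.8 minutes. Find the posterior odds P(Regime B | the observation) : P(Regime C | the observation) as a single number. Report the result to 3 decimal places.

The posterior odds equal the prior odds times the likelihood ratio: (π_i/π_j)·(f_i(x)/f_j(x)).
Exponential densities:
  f_A = 0.5·e^(−0.5·2.8) = 0.5·e^(−1.4000) = 0.123298
  f_B = 0.7·e^(−0.7·2.8) = 0.7·e^(−1.9600) = 0.0986009
  f_C = 1.1·e^(−1.1·2.8) = 1.1·e^(−3.0800) = 0.0505552
  f_D = 1.5·e^(−1.5·2.8) = 1.5·e^(−4.2000) = 0.0224934
0.00887408 / 0.00303331 ≈ 2.926

2.926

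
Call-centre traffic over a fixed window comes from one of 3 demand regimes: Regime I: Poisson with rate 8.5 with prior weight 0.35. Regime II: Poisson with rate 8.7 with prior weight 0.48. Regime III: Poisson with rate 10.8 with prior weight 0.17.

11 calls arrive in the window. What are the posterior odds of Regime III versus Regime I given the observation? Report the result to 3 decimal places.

0.679

Posterior odds = (w_i f_i(x)) / (w_j f_j(x)); the normalising sum cancels.
Evaluate each component's likelihood at the observed value:
  p_I = 0.0853001
  p_II = 0.0901974
  p_III = 0.119159
Odds = (0.17/0.35) × (0.119159/0.0853001) = 0.485714 × 1.39693 ≈ 0.679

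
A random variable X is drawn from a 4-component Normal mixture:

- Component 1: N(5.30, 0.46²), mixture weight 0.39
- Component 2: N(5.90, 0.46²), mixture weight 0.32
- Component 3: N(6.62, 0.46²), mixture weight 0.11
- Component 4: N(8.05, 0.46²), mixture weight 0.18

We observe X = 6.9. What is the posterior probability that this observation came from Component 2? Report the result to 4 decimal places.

By Bayes' theorem, P(k | x) = P(Z=k) f_k(x) / Σ_j P(Z=j) f_j(x).
Normal densities:
  L_1 = (1/(0.46·√(2π)))·exp(−(6.9−5.30)²/(2·0.46²)) = 0.867266·exp(-6.04915) = 0.00204663
  L_2 = (1/(0.46·√(2π)))·exp(−(6.9−5.90)²/(2·0.46²)) = 0.867266·exp(-2.36295) = 0.0816463
  L_3 = (1/(0.46·√(2π)))·exp(−(6.9−6.62)²/(2·0.46²)) = 0.867266·exp(-0.18526) = 0.720604
  L_4 = (1/(0.46·√(2π)))·exp(−(6.9−8.05)²/(2·0.46²)) = 0.867266·exp(-3.12500) = 0.038105
Multiply by the mixture weights:
  P(Z=1)·L_1 = 0.39 × 0.00204663 = 0.000798187
  P(Z=2)·L_2 = 0.32 × 0.0816463 = 0.0261268
  P(Z=3)·L_3 = 0.11 × 0.720604 = 0.0792665
  P(Z=4)·L_4 = 0.18 × 0.038105 = 0.0068589
Normaliser: 0.000798187 + 0.0261268 + 0.0792665 + 0.0068589 = 0.11305
So the posterior for Component 2 is 0.0261268 / 0.11305 ≈ 0.2311.

0.2311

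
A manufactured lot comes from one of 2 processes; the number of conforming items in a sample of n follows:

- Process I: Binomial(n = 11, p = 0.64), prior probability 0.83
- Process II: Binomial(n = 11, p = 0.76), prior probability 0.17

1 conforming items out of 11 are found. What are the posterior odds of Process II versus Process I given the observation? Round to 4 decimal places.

0.0042

Only the two components matter; the odds are (π_i f_i(x)) / (π_j f_j(x)).
Component likelihoods at x = 1 conforming items out of 11:
  p_I = 0.000257394
  p_II = 5.30052e-06
Posterior odds = (π_II·p_II) / (π_I·p_I) = (0.17·5.30052e-06) / (0.83·0.000257394) = 9.01089e-07 / 0.000213637 ≈ 0.0042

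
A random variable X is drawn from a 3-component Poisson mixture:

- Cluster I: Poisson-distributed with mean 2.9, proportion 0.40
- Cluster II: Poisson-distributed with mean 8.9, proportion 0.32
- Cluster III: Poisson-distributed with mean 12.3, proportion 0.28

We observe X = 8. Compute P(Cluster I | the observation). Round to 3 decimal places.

P(component k | x) = π_k·f_k(x) / marginal(x), where marginal(x) = Σ_j π_j·f_j(x).
Component likelihoods at x = 8:
  f_I = e^(−2.9)·2.9^8/8! = 0.00682668
  f_II = e^(−8.9)·8.9^8/8! = 0.133161
  f_III = e^(−12.3)·12.3^8/8! = 0.0591423
Multiply by the mixture weights:
  π_I·f_I = 0.40 × 0.00682668 = 0.00273067
  π_II·f_II = 0.32 × 0.133161 = 0.0426117
  π_III·f_III = 0.28 × 0.0591423 = 0.0165598
Denominator: 0.00273067 + 0.0426117 + 0.0165598 = 0.0619022
So the posterior for Cluster I is 0.00273067 / 0.0619022 ≈ 0.044.

0.044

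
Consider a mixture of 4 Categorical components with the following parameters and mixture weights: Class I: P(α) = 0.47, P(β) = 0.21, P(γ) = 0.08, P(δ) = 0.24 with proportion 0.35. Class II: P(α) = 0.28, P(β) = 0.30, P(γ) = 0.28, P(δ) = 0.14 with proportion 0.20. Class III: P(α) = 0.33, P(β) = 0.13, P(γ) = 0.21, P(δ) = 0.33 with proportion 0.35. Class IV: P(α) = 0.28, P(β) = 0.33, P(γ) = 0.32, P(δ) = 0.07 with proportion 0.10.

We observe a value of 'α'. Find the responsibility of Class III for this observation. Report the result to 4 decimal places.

P(component k | x) = π_k·f_k(x) / marginal(x), where marginal(x) = Σ_j π_j·f_j(x).
Evaluate each component's likelihood at the observed value:
  p_I = P(α | comp) = 0.47
  p_II = P(α | comp) = 0.28
  p_III = P(α | comp) = 0.33
  p_IV = P(α | comp) = 0.28
Prior × likelihood for each component:
  π_I·p_I = 0.35 × 0.47 = 0.1645
  π_II·p_II = 0.20 × 0.28 = 0.056
  π_III·p_III = 0.35 × 0.33 = 0.1155
  π_IV·p_IV = 0.10 × 0.28 = 0.028
Evidence: 0.1645 + 0.056 + 0.1155 + 0.028 = 0.364
So the posterior for Class III is 0.1155 / 0.364 ≈ 0.3173.

0.3173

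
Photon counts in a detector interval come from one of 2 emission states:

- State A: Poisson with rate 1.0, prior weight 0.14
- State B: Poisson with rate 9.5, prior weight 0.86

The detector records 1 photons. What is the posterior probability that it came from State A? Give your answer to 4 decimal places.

0.9883

P(component k | x) = P(Z=k)·f_k(x) / marginal(x), where marginal(x) = Σ_j P(Z=j)·f_j(x).
Component likelihoods at x = 1 photons:
  p_A = e^(−1.0)·1.0^1/1! = 0.367879
  p_B = e^(−9.5)·9.5^1/1! = 0.000711092
Prior × likelihood for each component:
  P(Z=A)·p_A = 0.14 × 0.367879 = 0.0515031
  P(Z=B)·p_B = 0.86 × 0.000711092 = 0.000611539
Denominator: 0.0515031 + 0.000611539 = 0.0521147
P(State A | 1 photons) ≈ 0.9883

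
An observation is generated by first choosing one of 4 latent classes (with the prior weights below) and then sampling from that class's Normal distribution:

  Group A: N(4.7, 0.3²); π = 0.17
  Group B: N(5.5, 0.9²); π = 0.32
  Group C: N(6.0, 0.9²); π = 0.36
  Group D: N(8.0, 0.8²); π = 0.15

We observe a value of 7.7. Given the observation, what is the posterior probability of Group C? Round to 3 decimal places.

0.259

P(component k | x) = π_k·f_k(x) / marginal(x), where marginal(x) = Σ_j π_j·f_j(x).
Evaluate each component's likelihood at the observed value:
  p_A = (1/(0.3·√(2π)))·exp(−(7.7−4.7)²/(2·0.3²)) = 1.329808·exp(-50.00000) = 2.56487e-22
  p_B = (1/(0.9·√(2π)))·exp(−(7.7−5.5)²/(2·0.9²)) = 0.443269·exp(-2.98765) = 0.0223432
  p_C = (1/(0.9·√(2π)))·exp(−(7.7−6.0)²/(2·0.9²)) = 0.443269·exp(-1.78395) = 0.0744574
  p_D = (1/(0.8·√(2π)))·exp(−(7.7−8.0)²/(2·0.8²)) = 0.498678·exp(-0.07031) = 0.464819
Unnormalised posteriors:
  π_A·p_A = 0.17 × 2.56487e-22 = 4.36027e-23
  π_B·p_B = 0.32 × 0.0223432 = 0.00714983
  π_C·p_C = 0.36 × 0.0744574 = 0.0268047
  π_D·p_D = 0.15 × 0.464819 = 0.0697228
Marginal: 4.36027e-23 + 0.00714983 + 0.0268047 + 0.0697228 = 0.103677
P(Group C | the observation) = 0.0268047 / 0.103677 ≈ 0.259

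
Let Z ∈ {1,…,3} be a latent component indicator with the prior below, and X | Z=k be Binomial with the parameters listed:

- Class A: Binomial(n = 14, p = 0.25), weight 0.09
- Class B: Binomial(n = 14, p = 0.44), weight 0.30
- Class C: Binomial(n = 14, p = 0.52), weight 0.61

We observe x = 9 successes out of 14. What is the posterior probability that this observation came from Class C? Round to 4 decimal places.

0.8076

By Bayes' theorem, P(k | x) = π_k f_k(x) / Σ_j π_j f_j(x).
Binomial probabilities:
  L_A = C(14,9)·0.25^9·0.75^5 = 2002·3.8147e-06·0.237305 = 0.0018123
  L_B = C(14,9)·0.44^9·0.56^5 = 2002·0.000618122·0.0550732 = 0.068152
  L_C = C(14,9)·0.52^9·0.48^5 = 2002·0.00277991·0.0254804 = 0.141808
Unnormalised posteriors:
  π_A·L_A = 0.09 × 0.0018123 = 0.000163107
  π_B·L_B = 0.30 × 0.068152 = 0.0204456
  π_C·L_C = 0.61 × 0.141808 = 0.0865028
Normaliser: 0.000163107 + 0.0204456 + 0.0865028 = 0.107111
So the posterior for Class C is 0.0865028 / 0.107111 ≈ 0.8076.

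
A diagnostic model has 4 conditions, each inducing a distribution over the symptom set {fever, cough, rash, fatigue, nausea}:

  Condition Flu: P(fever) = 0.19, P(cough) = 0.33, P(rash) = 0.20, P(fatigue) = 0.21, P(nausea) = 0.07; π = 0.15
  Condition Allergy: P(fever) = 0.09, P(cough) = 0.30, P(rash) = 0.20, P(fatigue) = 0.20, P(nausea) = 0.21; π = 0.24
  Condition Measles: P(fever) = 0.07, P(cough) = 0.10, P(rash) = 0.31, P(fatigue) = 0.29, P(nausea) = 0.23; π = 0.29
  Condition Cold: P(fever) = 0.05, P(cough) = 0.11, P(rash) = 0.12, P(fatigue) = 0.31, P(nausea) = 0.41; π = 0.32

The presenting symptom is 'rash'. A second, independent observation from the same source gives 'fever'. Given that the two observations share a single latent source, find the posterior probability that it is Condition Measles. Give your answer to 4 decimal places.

By Bayes' theorem, P(k | x) = π_k f_k(x) / Σ_j π_j f_j(x).
Since both observations come from the same component, the likelihood for component k is f_k(x₁)·f_k(x₂).
  p_Flu = [0.2] × [0.19] = 0.038
  p_Allergy = [0.2] × [0.09] = 0.018
  p_Measles = [0.31] × [0.07] = 0.0217
  p_Cold = [0.12] × [0.05] = 0.006
Prior × likelihood for each component:
  π_Flu·p_Flu = 0.15 × 0.038 = 0.0057
  π_Allergy·p_Allergy = 0.24 × 0.018 = 0.00432
  π_Measles·p_Measles = 0.29 × 0.0217 = 0.006293
  π_Cold·p_Cold = 0.32 × 0.006 = 0.00192
Normaliser: 0.0057 + 0.00432 + 0.006293 + 0.00192 = 0.018233
So the posterior for Condition Measles is 0.006293 / 0.018233 ≈ 0.3451.

0.3451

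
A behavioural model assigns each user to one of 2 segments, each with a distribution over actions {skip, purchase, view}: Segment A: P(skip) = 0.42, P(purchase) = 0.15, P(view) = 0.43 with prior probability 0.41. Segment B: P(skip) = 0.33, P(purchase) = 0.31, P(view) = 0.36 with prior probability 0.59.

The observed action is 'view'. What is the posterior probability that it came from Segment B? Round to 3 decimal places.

Apply Bayes' rule: the posterior for each component is proportional to its prior times its likelihood at x.
Categorical probabilities:
  p_A = P(view | comp) = 0.43
  p_B = P(view | comp) = 0.36
Weight by the priors:
  P(Z=A)·p_A = 0.41 × 0.43 = 0.1763
  P(Z=B)·p_B = 0.59 × 0.36 = 0.2124
Normaliser: 0.1763 + 0.2124 = 0.3887
So the posterior for Segment B is 0.2124 / 0.3887 ≈ 0.546.

0.546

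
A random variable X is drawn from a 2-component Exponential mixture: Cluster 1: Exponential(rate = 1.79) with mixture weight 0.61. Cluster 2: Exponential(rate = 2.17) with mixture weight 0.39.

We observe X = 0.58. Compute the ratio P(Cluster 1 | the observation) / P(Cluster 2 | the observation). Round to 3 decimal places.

Only the two components matter; the odds are (P(Z=i) f_i(x)) / (P(Z=j) f_j(x)).
Component likelihoods at x = 0.58:
  f_1 = 1.79·e^(−1.79·0.58) = 1.79·e^(−1.0382) = 0.633824
  f_2 = 2.17·e^(−2.17·0.58) = 2.17·e^(−1.2586) = 0.616392
0.386632 / 0.240393 ≈ 1.608

1.608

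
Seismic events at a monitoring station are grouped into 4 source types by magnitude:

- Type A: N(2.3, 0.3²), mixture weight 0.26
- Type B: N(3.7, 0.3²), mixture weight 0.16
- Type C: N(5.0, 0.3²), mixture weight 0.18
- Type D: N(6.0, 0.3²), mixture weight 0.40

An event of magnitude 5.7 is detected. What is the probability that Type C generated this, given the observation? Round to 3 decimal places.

Posterior ∝ prior × likelihood, so P(k | x) ∝ w_k f_k(x); normalise over all components.
Evaluate each component's likelihood at the observed value:
  L_A = (1/(0.3·√(2π)))·exp(−(5.7−2.3)²/(2·0.3²)) = 1.329808·exp(-64.22222) = 1.70778e-28
  L_B = (1/(0.3·√(2π)))·exp(−(5.7−3.7)²/(2·0.3²)) = 1.329808·exp(-22.22222) = 2.9703e-10
  L_C = (1/(0.3·√(2π)))·exp(−(5.7−5.0)²/(2·0.3²)) = 1.329808·exp(-2.72222) = 0.0874063
  L_D = (1/(0.3·√(2π)))·exp(−(5.7−6.0)²/(2·0.3²)) = 1.329808·exp(-0.50000) = 0.806569
Unnormalised posteriors:
  w_A·L_A = 0.26 × 1.70778e-28 = 4.44023e-29
  w_B·L_B = 0.16 × 2.9703e-10 = 4.75248e-11
  w_C·L_C = 0.18 × 0.0874063 = 0.0157331
  w_D·L_D = 0.40 × 0.806569 = 0.322628
Normaliser: 4.44023e-29 + 4.75248e-11 + 0.0157331 + 0.322628 = 0.338361
P(Type C | 5.7) ≈ 0.046

0.046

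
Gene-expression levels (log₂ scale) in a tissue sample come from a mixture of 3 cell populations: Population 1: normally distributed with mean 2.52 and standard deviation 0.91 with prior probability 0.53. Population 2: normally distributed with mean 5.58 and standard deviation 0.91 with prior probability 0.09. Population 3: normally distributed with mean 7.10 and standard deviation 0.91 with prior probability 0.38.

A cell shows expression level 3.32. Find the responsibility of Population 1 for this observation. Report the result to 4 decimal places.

The responsibility of component k is π_k f_k(x) divided by Σ_j π_j f_j(x).
Component likelihoods at x = 3.32:
  L_1 = (1/(0.91·√(2π)))·exp(−(3.32−2.52)²/(2·0.91²)) = 0.438398·exp(-0.38643) = 0.297883
  L_2 = (1/(0.91·√(2π)))·exp(−(3.32−5.58)²/(2·0.91²)) = 0.438398·exp(-3.08393) = 0.0200695
  L_3 = (1/(0.91·√(2π)))·exp(−(3.32−7.10)²/(2·0.91²)) = 0.438398·exp(-8.62722) = 7.85444e-05
Multiply by the mixture weights:
  π_1·L_1 = 0.53 × 0.297883 = 0.157878
  π_2·L_2 = 0.09 × 0.0200695 = 0.00180625
  π_3·L_3 = 0.38 × 7.85444e-05 = 2.98469e-05
Denominator: 0.157878 + 0.00180625 + 2.98469e-05 = 0.159714
P(Population 1 | x) = 0.157878 / 0.159714 ≈ 0.9885

0.9885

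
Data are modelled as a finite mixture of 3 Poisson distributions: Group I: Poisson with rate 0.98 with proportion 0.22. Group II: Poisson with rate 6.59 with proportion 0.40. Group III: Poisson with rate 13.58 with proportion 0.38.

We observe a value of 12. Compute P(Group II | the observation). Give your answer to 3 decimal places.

0.163

By Bayes' theorem, P(k | x) = w_k f_k(x) / Σ_j w_j f_j(x).
Poisson probabilities:
  p_I = 6.14847e-10
  p_II = 0.0192436
  p_III = 0.10393
Multiply by the mixture weights:
  w_I·p_I = 0.22 × 6.14847e-10 = 1.35266e-10
  w_II·p_II = 0.40 × 0.0192436 = 0.00769746
  w_III·p_III = 0.38 × 0.10393 = 0.0394934
Evidence: 1.35266e-10 + 0.00769746 + 0.0394934 = 0.0471909
So the posterior for Group II is 0.00769746 / 0.0471909 ≈ 0.163.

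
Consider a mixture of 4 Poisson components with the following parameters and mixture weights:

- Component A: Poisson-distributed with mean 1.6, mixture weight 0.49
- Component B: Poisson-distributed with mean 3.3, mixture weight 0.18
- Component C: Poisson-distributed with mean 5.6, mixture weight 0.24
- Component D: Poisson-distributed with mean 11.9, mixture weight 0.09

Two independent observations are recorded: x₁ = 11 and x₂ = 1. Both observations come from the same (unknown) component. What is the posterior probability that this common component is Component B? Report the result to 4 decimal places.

0.1144

P(component k | x) = w_k·f_k(x) / marginal(x), where marginal(x) = Σ_j w_j·f_j(x).
Since both observations come from the same component, the likelihood for component k is f_k(x₁)·f_k(x₂).
  f_A = [e^(−1.6)·1.6^11/11! = 8.89801e-07] × [0.323034] = 2.87436e-07
  f_B = [e^(−3.3)·3.3^11/11! = 0.00046701] × [0.121714] = 5.68418e-05
  f_C = [e^(−5.6)·5.6^11/11! = 0.0157349] × [0.020708] = 0.000325839
  f_D = [e^(−11.9)·11.9^11/11! = 0.115281] × [8.08058e-05] = 9.31535e-06
Unnormalised posteriors:
  w_A·f_A = 0.49 × 2.87436e-07 = 1.40844e-07
  w_B·f_B = 0.18 × 5.68418e-05 = 1.02315e-05
  w_C·f_C = 0.24 × 0.000325839 = 7.82012e-05
  w_D·f_D = 0.09 × 9.31535e-06 = 8.38381e-07
Sum: 1.40844e-07 + 1.02315e-05 + 7.82012e-05 + 8.38381e-07 = 8.9412e-05
P(Component B | data) ≈ 0.1144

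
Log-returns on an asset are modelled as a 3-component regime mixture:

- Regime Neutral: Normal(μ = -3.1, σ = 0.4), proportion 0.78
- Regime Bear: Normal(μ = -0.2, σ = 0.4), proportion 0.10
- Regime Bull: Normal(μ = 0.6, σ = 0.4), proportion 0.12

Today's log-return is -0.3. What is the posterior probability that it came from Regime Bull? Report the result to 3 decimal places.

Posterior ∝ prior × likelihood, so P(k | x) ∝ π_k f_k(x); normalise over all components.
Evaluate each component's likelihood at the observed value:
  p_Neutral = 2.28368e-11
  p_Bear = 0.96667
  p_Bull = 0.0793491
Multiply by the mixture weights:
  π_Neutral·p_Neutral = 0.78 × 2.28368e-11 = 1.78127e-11
  π_Bear·p_Bear = 0.10 × 0.96667 = 0.096667
  π_Bull·p_Bull = 0.12 × 0.0793491 = 0.0095219
Sum: 1.78127e-11 + 0.096667 + 0.0095219 = 0.106189
P(Regime Bull | data) = 0.0095219 / 0.106189 ≈ 0.090

0.090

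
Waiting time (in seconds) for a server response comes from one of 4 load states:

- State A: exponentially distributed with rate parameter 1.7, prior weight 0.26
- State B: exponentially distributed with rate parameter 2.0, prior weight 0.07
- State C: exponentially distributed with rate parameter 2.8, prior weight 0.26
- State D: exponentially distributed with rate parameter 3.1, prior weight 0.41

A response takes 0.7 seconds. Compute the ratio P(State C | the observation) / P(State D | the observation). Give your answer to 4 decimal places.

Since P(k|x) ∝ P(Z=k) f_k(x), the posterior odds are P(Z=i) f_i(x) / (P(Z=j) f_j(x)).
Exponential densities:
  f_A = 0.517176
  f_B = 0.493194
  f_C = 0.394404
  f_D = 0.353951
0.102545 / 0.14512 ≈ 0.7066

0.7066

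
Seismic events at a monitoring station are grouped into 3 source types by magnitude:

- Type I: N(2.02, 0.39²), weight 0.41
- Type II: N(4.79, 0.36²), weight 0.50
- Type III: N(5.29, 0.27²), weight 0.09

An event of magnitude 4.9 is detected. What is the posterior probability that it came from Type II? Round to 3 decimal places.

P(component k | x) = w_k·f_k(x) / marginal(x), where marginal(x) = Σ_j w_j·f_j(x).
Component likelihoods at x = 4.9:
  p_I = (1/(0.39·√(2π)))·exp(−(4.9−2.02)²/(2·0.39²)) = 1.022929·exp(-27.26627) = 1.47317e-12
  p_II = (1/(0.36·√(2π)))·exp(−(4.9−4.79)²/(2·0.36²)) = 1.108173·exp(-0.04668) = 1.05763
  p_III = (1/(0.27·√(2π)))·exp(−(4.9−5.29)²/(2·0.27²)) = 1.477564·exp(-1.04321) = 0.520578
Unnormalised posteriors:
  w_I·p_I = 0.41 × 1.47317e-12 = 6.04001e-13
  w_II·p_II = 0.50 × 1.05763 = 0.528815
  w_III·p_III = 0.09 × 0.520578 = 0.046852
Evidence: 6.04001e-13 + 0.528815 + 0.046852 = 0.575667
So the posterior for Type II is 0.528815 / 0.575667 ≈ 0.919.

0.919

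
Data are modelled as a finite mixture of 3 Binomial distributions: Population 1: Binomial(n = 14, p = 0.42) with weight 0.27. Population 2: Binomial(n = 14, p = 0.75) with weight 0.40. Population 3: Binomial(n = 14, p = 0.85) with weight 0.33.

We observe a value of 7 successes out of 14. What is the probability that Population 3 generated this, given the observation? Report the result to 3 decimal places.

0.011

By Bayes' theorem, P(k | x) = P(Z=k) f_k(x) / Σ_j P(Z=j) f_j(x).
Binomial probabilities:
  p_1 = 0.174698
  p_2 = 0.0279612
  p_3 = 0.00187983
Multiply by the mixture weights:
  P(Z=1)·p_1 = 0.27 × 0.174698 = 0.0471685
  P(Z=2)·p_2 = 0.40 × 0.0279612 = 0.0111845
  P(Z=3)·p_3 = 0.33 × 0.00187983 = 0.000620344
Evidence: 0.0471685 + 0.0111845 + 0.000620344 = 0.0589733
So the posterior for Population 3 is 0.000620344 / 0.0589733 ≈ 0.011.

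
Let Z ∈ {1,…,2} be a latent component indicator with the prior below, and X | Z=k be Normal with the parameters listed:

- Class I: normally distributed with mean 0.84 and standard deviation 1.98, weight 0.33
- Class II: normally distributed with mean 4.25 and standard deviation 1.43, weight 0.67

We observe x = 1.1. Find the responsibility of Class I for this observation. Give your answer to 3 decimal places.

0.800

Apply Bayes' rule: the posterior for each component is proportional to its prior times its likelihood at x.
Normal densities:
  p_I = (1/(1.98·√(2π)))·exp(−(1.1−0.84)²/(2·1.98²)) = 0.201486·exp(-0.00862) = 0.199756
  p_II = (1/(1.43·√(2π)))·exp(−(1.1−4.25)²/(2·1.43²)) = 0.278981·exp(-2.42616) = 0.0246551
Multiply by the mixture weights:
  π_I·p_I = 0.33 × 0.199756 = 0.0659196
  π_II·p_II = 0.67 × 0.0246551 = 0.0165189
Denominator: 0.0659196 + 0.0165189 = 0.0824385
So the posterior for Class I is 0.0659196 / 0.0824385 ≈ 0.800.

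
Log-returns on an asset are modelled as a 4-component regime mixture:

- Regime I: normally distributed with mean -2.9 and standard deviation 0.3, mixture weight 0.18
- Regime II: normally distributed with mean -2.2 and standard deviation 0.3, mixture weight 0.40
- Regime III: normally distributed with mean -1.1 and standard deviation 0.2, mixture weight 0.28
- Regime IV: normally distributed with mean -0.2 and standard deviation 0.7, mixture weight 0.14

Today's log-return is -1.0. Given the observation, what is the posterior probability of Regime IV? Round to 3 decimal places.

0.078

Apply Bayes' rule: the posterior for each component is proportional to its prior times its likelihood at x.
Evaluate each component's likelihood at the observed value:
  L_I = 2.59282e-09
  L_II = 0.000446101
  L_III = 1.76033
  L_IV = 0.296614
Unnormalised posteriors:
  π_I·L_I = 0.18 × 2.59282e-09 = 4.66707e-10
  π_II·L_II = 0.40 × 0.000446101 = 0.00017844
  π_III·L_III = 0.28 × 1.76033 = 0.492891
  π_IV·L_IV = 0.14 × 0.296614 = 0.0415259
Evidence: 4.66707e-10 + 0.00017844 + 0.492891 + 0.0415259 = 0.534596
P(Regime IV | -1.0) ≈ 0.078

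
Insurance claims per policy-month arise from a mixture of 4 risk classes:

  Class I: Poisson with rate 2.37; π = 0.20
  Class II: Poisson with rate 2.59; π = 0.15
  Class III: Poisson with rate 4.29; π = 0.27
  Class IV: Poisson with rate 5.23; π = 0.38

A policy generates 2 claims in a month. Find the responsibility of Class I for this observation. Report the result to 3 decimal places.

0.345

Posterior ∝ prior × likelihood, so P(k | x) ∝ π_k f_k(x); normalise over all components.
Evaluate each component's likelihood at the observed value:
  L_I = 0.262536
  L_II = 0.251621
  L_III = 0.126113
  L_IV = 0.0732172
Prior × likelihood for each component:
  π_I·L_I = 0.20 × 0.262536 = 0.0525072
  π_II·L_II = 0.15 × 0.251621 = 0.0377431
  π_III·L_III = 0.27 × 0.126113 = 0.0340506
  π_IV·L_IV = 0.38 × 0.0732172 = 0.0278225
Normaliser: 0.0525072 + 0.0377431 + 0.0340506 + 0.0278225 = 0.152123
P(Class I | data) = 0.0525072 / 0.152123 ≈ 0.345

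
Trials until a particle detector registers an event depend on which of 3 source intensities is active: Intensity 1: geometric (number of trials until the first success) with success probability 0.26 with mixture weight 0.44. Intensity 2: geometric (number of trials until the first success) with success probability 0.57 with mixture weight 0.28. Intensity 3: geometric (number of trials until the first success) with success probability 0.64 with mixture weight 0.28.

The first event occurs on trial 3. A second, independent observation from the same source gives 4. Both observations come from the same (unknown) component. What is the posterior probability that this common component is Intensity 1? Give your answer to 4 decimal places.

0.7647

P(component k | x) = π_k·f_k(x) / marginal(x), where marginal(x) = Σ_j π_j·f_j(x).
Since both observations come from the same component, the likelihood for component k is f_k(x₁)·f_k(x₂).
  L_1 = [0.142376] × [0.105358] = 0.0150005
  L_2 = [0.105393] × [0.045319] = 0.0047763
  L_3 = [0.082944] × [0.0298598] = 0.00247669
Multiply by the mixture weights:
  π_1·L_1 = 0.44 × 0.0150005 = 0.00660021
  π_2·L_2 = 0.28 × 0.0047763 = 0.00133737
  π_3·L_3 = 0.28 × 0.00247669 = 0.000693474
Evidence: 0.00660021 + 0.00133737 + 0.000693474 = 0.00863105
Responsibility of Intensity 1: 0.00660021 / 0.00863105 ≈ 0.7647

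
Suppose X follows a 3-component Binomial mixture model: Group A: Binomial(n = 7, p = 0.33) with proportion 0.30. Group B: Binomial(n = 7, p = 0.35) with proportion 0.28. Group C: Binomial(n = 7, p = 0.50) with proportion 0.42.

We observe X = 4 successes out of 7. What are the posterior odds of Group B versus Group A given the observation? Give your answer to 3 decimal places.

Since P(k|x) ∝ P(Z=k) f_k(x), the posterior odds are P(Z=i) f_i(x) / (P(Z=j) f_j(x)).
Evaluate each component's likelihood at the observed value:
  f_A = C(7,4)·0.33^4·0.67^3 = 35·0.0118592·0.300763 = 0.124838
  f_B = C(7,4)·0.35^4·0.65^3 = 35·0.0150062·0.274625 = 0.144238
  f_C = C(7,4)·0.50^4·0.50^3 = 35·0.0625·0.125 = 0.273438
0.0403867 / 0.0374515 ≈ 1.078

1.078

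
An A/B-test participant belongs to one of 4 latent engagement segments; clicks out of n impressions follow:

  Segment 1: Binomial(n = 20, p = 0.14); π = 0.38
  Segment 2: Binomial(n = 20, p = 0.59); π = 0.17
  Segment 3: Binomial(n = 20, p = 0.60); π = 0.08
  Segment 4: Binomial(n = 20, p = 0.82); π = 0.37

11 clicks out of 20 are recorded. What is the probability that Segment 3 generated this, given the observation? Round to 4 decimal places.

P(component k | x) = π_k·f_k(x) / marginal(x), where marginal(x) = Σ_j π_j·f_j(x).
Binomial probabilities:
  L_1 = C(20,11)·0.14^11·0.86^9 = 167960·4.04957e-10·0.257327 = 1.75025e-05
  L_2 = C(20,11)·0.59^11·0.41^9 = 167960·0.00301559·0.000327382 = 0.165818
  L_3 = C(20,11)·0.60^11·0.40^9 = 167960·0.00362797·0.000262144 = 0.159738
  L_4 = C(20,11)·0.82^11·0.18^9 = 167960·0.112707·1.98359e-07 = 0.00375501
Multiply by the mixture weights:
  π_1·L_1 = 0.38 × 1.75025e-05 = 6.65095e-06
  π_2·L_2 = 0.17 × 0.165818 = 0.0281891
  π_3·L_3 = 0.08 × 0.159738 = 0.0127791
  π_4·L_4 = 0.37 × 0.00375501 = 0.00138935
Denominator: 6.65095e-06 + 0.0281891 + 0.0127791 + 0.00138935 = 0.0423642
Responsibility of Segment 3: 0.0127791 / 0.0423642 ≈ 0.3016

0.3016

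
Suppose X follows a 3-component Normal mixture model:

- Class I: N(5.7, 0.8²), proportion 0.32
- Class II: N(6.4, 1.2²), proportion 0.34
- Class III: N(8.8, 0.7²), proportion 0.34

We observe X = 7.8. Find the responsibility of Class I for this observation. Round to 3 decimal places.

0.039

Posterior ∝ prior × likelihood, so P(k | x) ∝ w_k f_k(x); normalise over all components.
Component likelihoods at x = 7.8:
  f_I = (1/(0.8·√(2π)))·exp(−(7.8−5.7)²/(2·0.8²)) = 0.498678·exp(-3.44531) = 0.0159052
  f_II = (1/(1.2·√(2π)))·exp(−(7.8−6.4)²/(2·1.2²)) = 0.332452·exp(-0.68056) = 0.168332
  f_III = (1/(0.7·√(2π)))·exp(−(7.8−8.8)²/(2·0.7²)) = 0.569918·exp(-1.02041) = 0.205426
Multiply by the mixture weights:
  w_I·f_I = 0.32 × 0.0159052 = 0.00508967
  w_II·f_II = 0.34 × 0.168332 = 0.057233
  w_III·f_III = 0.34 × 0.205426 = 0.0698447
Denominator: 0.00508967 + 0.057233 + 0.0698447 = 0.132167
So the posterior for Class I is 0.00508967 / 0.132167 ≈ 0.039.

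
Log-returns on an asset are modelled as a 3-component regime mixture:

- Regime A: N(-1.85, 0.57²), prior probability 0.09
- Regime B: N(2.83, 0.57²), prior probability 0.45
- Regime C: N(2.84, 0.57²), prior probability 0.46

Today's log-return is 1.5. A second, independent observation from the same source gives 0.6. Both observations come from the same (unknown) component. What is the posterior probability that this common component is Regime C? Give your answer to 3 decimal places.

0.478

The responsibility of component k is π_k f_k(x) divided by Σ_j π_j f_j(x).
Since both observations come from the same component, the likelihood for component k is f_k(x₁)·f_k(x₂).
  p_A = [2.21038e-08] × [6.81174e-05] = 1.50565e-12
  p_B = [0.0460033] × [0.000332195] = 1.52821e-05
  p_C = [0.0441514] × [0.000310111] = 1.36918e-05
Unnormalised posteriors:
  π_A·p_A = 0.09 × 1.50565e-12 = 1.35509e-13
  π_B·p_B = 0.45 × 1.52821e-05 = 6.87692e-06
  π_C·p_C = 0.46 × 1.36918e-05 = 6.29824e-06
Evidence: 1.35509e-13 + 6.87692e-06 + 6.29824e-06 = 1.31752e-05
So the posterior for Regime C is 6.29824e-06 / 1.31752e-05 ≈ 0.478.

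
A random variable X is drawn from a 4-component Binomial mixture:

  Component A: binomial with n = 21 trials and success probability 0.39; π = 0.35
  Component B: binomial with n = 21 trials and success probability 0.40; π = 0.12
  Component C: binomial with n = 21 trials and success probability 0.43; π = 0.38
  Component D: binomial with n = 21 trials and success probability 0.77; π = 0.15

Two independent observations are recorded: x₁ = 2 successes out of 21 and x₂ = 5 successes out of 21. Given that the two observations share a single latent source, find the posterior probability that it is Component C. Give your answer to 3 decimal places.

By Bayes' theorem, P(k | x) = P(Z=k) f_k(x) / Σ_j P(Z=j) f_j(x).
Since both observations come from the same component, the likelihood for component k is f_k(x₁)·f_k(x₂).
  p_A = [0.0026645] × [0.0674751] = 0.000179787
  p_B = [0.00204745] × [0.0587845] = 0.000120358
  p_C = [0.00089285] × [0.0371435] = 3.31636e-05
  p_D = [9.2903e-11] × [3.37786e-07] = 3.13814e-17
Multiply by the mixture weights:
  P(Z=A)·p_A = 0.35 × 0.000179787 = 6.29255e-05
  P(Z=B)·p_B = 0.12 × 0.000120358 = 1.4443e-05
  P(Z=C)·p_C = 0.38 × 3.31636e-05 = 1.26022e-05
  P(Z=D)·p_D = 0.15 × 3.13814e-17 = 4.7072e-18
Denominator: 6.29255e-05 + 1.4443e-05 + 1.26022e-05 + 4.7072e-18 = 8.99707e-05
So the posterior for Component C is 1.26022e-05 / 8.99707e-05 ≈ 0.140.

0.140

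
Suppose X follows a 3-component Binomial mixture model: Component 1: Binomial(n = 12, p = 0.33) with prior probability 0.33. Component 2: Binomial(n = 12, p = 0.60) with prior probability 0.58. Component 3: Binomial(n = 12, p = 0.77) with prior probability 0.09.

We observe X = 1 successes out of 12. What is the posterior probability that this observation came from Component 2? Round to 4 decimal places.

0.0109

The responsibility of component k is π_k f_k(x) divided by Σ_j π_j f_j(x).
Evaluate each component's likelihood at the observed value:
  p_1 = C(12,1)·0.33^1·0.67^11 = 12·0.33·0.012213 = 0.0483635
  p_2 = C(12,1)·0.60^1·0.40^11 = 12·0.6·4.1943e-05 = 0.00030199
  p_3 = C(12,1)·0.77^1·0.23^11 = 12·0.77·9.5281e-08 = 8.80396e-07
Prior × likelihood for each component:
  π_1·p_1 = 0.33 × 0.0483635 = 0.01596
  π_2·p_2 = 0.58 × 0.00030199 = 0.000175154
  π_3·p_3 = 0.09 × 8.80396e-07 = 7.92357e-08
Denominator: 0.01596 + 0.000175154 + 7.92357e-08 = 0.0161352
P(Component 2 | the observation) = 0.000175154 / 0.0161352 ≈ 0.0109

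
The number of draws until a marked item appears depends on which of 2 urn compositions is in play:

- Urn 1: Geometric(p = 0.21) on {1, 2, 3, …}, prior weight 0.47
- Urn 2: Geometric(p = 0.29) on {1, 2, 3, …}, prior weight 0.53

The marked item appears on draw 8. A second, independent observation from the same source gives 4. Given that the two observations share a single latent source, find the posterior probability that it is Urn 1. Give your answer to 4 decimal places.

The responsibility of component k is w_k f_k(x) divided by Σ_j w_j f_j(x).
Since both observations come from the same component, the likelihood for component k is f_k(x₁)·f_k(x₂).
  p_1 = [0.0403282] × [0.103538] = 0.00417551
  p_2 = [0.0263758] × [0.103794] = 0.00273766
Multiply by the mixture weights:
  w_1·p_1 = 0.47 × 0.00417551 = 0.00196249
  w_2·p_2 = 0.53 × 0.00273766 = 0.00145096
Evidence: 0.00196249 + 0.00145096 = 0.00341345
P(Urn 1 | x) = 0.00196249 / 0.00341345 ≈ 0.5749

0.5749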